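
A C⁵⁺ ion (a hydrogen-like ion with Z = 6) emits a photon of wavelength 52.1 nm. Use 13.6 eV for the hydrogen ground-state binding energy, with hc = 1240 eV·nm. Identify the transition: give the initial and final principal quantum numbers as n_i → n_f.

n_i = 4, n_f = 3

The photon energy is ΔE = hc/λ = 1240 / 52.1 = 23.80 eV.
With Z = 6, ΔE = 489.6 × (1/n_f² − 1/n_i²), so 1/n_f² − 1/n_i² = 0.04861.
Trying n_f = 3 gives 1/n_i² = 0.06250, i.e. n_i ≈ 4; this pair matches.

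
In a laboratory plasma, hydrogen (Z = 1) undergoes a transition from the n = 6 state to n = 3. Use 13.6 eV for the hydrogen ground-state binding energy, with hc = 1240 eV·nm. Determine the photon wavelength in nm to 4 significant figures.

1094 nm

ΔE = 13.60 × (1/3² − 1/6²) = 13.60 × 0.08333 = 1.133 eV.
λ = hc/ΔE = 1240 / 1.133 = 1094 nm.
This line belongs to the Paschen series.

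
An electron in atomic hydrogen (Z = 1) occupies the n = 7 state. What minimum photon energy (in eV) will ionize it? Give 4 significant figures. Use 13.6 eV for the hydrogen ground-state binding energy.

0.2776 eV

E_7 = −13.60/49 = −0.2776 eV, so ionization (to E = 0) requires 0.2776 eV.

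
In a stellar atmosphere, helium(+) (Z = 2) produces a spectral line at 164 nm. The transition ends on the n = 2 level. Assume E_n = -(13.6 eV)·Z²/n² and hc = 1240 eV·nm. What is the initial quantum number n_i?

The photon energy is ΔE = hc/λ = 1240 / 164 = 7.561 eV.
With Z = 2, ΔE = 54.40 × (1/n_f² − 1/n_i²), so 1/n_f² − 1/n_i² = 0.1390.
With n_f = 2: 1/n_i² = 1/4 − 0.1390 = 0.1110, so n_i ≈ 3.00.

n_i = 3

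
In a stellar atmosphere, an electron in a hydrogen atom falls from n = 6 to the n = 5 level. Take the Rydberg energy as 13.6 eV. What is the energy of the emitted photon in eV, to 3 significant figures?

E_6 = −13.60/36 = −0.3778 eV and E_5 = −13.60/25 = −0.5440 eV.
The photon energy is |E_6 − E_5| = 0.166 eV.

0.166 eV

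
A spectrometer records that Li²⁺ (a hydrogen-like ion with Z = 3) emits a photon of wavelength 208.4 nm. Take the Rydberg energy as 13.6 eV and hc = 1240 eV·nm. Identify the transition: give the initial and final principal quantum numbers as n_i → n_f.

n_i = 4, n_f = 3

The photon energy is ΔE = hc/λ = 1240 / 208.4 = 5.950 eV.
With Z = 3, ΔE = 122.4 × (1/n_f² − 1/n_i²), so 1/n_f² − 1/n_i² = 0.04861.
Trying n_f = 3 gives 1/n_i² = 0.06250, i.e. n_i ≈ 4; this pair matches.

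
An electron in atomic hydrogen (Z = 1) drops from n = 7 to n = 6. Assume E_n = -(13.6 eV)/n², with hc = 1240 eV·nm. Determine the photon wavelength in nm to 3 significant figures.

12400 nm

ΔE = 13.60 × (1/6² − 1/7²) = 13.60 × 0.007370 = 0.1002 eV.
λ = hc/ΔE = 1240 / 0.1002 = 12400 nm.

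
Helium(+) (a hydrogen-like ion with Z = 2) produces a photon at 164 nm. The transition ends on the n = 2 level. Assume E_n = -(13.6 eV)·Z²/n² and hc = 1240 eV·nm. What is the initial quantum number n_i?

n_i = 3

The photon energy is ΔE = hc/λ = 1240 / 164 = 7.561 eV.
With Z = 2, ΔE = 54.40 × (1/n_f² − 1/n_i²), so 1/n_f² − 1/n_i² = 0.1390.
With n_f = 2: 1/n_i² = 1/4 − 0.1390 = 0.1110, so n_i ≈ 3.00.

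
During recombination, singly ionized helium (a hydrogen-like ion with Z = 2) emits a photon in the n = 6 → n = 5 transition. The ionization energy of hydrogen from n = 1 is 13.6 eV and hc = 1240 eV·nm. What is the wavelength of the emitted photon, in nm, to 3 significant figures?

For Z = 2 the level energies scale as Z², so the effective Rydberg energy is 13.6 × 4 = 54.40 eV.
ΔE = 54.40 × (1/5² − 1/6²) = 54.40 × 0.01222 = 0.6649 eV.
λ = hc/ΔE = 1240 / 0.6649 = 1860 nm.

1860 nm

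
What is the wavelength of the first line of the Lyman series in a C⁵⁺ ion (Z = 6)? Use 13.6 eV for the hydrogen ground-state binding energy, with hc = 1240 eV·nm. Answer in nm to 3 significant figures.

The Lyman series terminates on n_f = 1; the first line has n_i = 1+1 = 2.
ΔE = 489.6 × (1/1² − 1/2²) = 367.2 eV.
λ = 1240 / 367.2 = 3.38 nm.

3.38 nm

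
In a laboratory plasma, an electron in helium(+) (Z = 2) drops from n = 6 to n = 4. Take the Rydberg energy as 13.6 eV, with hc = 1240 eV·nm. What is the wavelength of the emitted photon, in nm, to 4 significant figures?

656.5 nm

For Z = 2 the level energies scale as Z², so the effective Rydberg energy is 13.6 × 4 = 54.40 eV.
ΔE = 54.40 × (1/4² − 1/6²) = 54.40 × 0.03472 = 1.889 eV.
λ = hc/ΔE = 1240 / 1.889 = 656.5 nm.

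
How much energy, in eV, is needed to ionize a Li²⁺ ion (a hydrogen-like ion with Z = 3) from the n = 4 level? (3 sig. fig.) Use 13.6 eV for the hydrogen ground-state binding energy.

E_n = −13.6 Z²/n² = −122.4/n² eV for Z = 3.
E_4 = −122.4/16 = −7.65 eV, so ionization (to E = 0) requires 7.65 eV.

7.65 eV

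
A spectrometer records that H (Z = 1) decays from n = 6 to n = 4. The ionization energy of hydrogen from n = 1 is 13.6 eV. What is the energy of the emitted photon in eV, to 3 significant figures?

E_6 = −13.60/36 = −0.3778 eV and E_4 = −13.60/16 = −0.8500 eV.
The photon energy is |E_6 − E_4| = 0.472 eV.

0.472 eV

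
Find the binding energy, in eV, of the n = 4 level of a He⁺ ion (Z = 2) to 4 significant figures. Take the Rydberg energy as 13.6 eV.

E_n = −13.6 Z²/n² = −54.40/n² eV for Z = 2.
E_4 = −54.40/16 = −3.400 eV, so ionization (to E = 0) requires 3.400 eV.

3.400 eV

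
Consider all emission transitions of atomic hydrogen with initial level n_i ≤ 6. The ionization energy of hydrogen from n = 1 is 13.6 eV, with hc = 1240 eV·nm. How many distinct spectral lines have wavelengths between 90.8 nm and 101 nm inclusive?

Enumerate all n_i → n_f pairs with 1 ≤ n_f < n_i ≤ 6 and compute λ = 1240 / [13.6·1·(1/n_f² − 1/n_i²)].
Lines falling in [90.8, 101] nm: 6→1 (93.78 nm), 5→1 (94.98 nm), 4→1 (97.25 nm).

3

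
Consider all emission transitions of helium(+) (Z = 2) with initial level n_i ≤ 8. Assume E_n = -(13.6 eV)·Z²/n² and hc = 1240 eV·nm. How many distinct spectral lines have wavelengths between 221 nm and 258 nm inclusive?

2

Enumerate all n_i → n_f pairs with 1 ≤ n_f < n_i ≤ 8 and compute λ = 1240 / [13.6·4·(1/n_f² − 1/n_i²)].
Lines falling in [221, 258] nm: 8→3 (238.7 nm), 7→3 (251.3 nm).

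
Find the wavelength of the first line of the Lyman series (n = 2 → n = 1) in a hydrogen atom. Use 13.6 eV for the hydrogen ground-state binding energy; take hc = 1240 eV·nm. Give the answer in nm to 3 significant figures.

The Lyman series terminates on n_f = 1; the first line has n_i = 1+1 = 2.
ΔE = 13.60 × (1/1² − 1/2²) = 10.20 eV.
λ = 1240 / 10.20 = 122 nm.

122 nm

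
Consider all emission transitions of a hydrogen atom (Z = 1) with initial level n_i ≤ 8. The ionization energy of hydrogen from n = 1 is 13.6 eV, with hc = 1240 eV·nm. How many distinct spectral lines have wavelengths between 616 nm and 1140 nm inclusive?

4

Enumerate all n_i → n_f pairs with 1 ≤ n_f < n_i ≤ 8 and compute λ = 1240 / [13.6·1·(1/n_f² − 1/n_i²)].
Lines falling in [616, 1140] nm: 3→2 (656.5 nm), 8→3 (954.9 nm), 7→3 (1005 nm), 6→3 (1094 nm).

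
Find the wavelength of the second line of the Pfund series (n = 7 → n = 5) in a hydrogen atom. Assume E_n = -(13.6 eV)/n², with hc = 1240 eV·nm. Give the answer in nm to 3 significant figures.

The Pfund series terminates on n_f = 5; the second line has n_i = 5+2 = 7.
ΔE = 13.60 × (1/5² − 1/7²) = 0.2664 eV.
λ = 1240 / 0.2664 = 4650 nm.

4650 nm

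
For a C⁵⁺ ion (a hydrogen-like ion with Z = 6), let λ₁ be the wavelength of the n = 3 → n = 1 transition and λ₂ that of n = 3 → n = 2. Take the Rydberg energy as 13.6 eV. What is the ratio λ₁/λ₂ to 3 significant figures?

0.156

λ ∝ 1/ΔE ∝ 1/(1/n_f² − 1/n_i²), and the Z² and hc factors cancel in the ratio.
λ₁/λ₂ = (1/2² − 1/3²)/(1/1² − 1/3²) = 0.1389/0.8889 = 0.156.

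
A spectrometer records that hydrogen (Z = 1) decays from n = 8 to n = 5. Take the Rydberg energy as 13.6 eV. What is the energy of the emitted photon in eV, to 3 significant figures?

0.332 eV

E_8 = −13.60/64 = −0.2125 eV and E_5 = −13.60/25 = −0.5440 eV.
The photon energy is |E_8 − E_5| = 0.332 eV.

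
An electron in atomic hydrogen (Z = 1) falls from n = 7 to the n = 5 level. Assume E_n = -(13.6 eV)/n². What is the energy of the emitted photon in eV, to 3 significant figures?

E_7 = −13.60/49 = −0.2776 eV and E_5 = −13.60/25 = −0.5440 eV.
The photon energy is |E_7 − E_5| = 0.266 eV.

0.266 eV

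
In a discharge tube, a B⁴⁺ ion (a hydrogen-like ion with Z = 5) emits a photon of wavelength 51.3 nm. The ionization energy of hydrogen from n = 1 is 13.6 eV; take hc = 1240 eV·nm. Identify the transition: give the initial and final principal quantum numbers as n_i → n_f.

n_i = 5, n_f = 3

The photon energy is ΔE = hc/λ = 1240 / 51.3 = 24.17 eV.
With Z = 5, ΔE = 340.0 × (1/n_f² − 1/n_i²), so 1/n_f² − 1/n_i² = 0.07109.
Trying n_f = 3 gives 1/n_i² = 0.04002, i.e. n_i ≈ 5; this pair matches.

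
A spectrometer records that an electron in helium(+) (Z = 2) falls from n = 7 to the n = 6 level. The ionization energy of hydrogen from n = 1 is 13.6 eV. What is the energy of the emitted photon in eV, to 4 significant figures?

0.4009 eV

The Bohr energies scale as Z², so for Z = 2: E_n = −54.40/n² eV.
E_7 = −54.40/49 = −1.110 eV and E_6 = −54.40/36 = −1.511 eV.
The photon energy is |E_7 − E_6| = 0.4009 eV.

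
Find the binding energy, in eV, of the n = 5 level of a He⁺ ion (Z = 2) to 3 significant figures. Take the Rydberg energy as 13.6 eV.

2.18 eV

E_n = −13.6 Z²/n² = −54.40/n² eV for Z = 2.
E_5 = −54.40/25 = −2.18 eV, so ionization (to E = 0) requires 2.18 eV.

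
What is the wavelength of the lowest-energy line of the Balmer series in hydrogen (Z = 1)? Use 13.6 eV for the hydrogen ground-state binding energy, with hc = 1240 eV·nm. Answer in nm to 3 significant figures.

656 nm

The Balmer series terminates on n_f = 2; the first line has n_i = 2+1 = 3.
ΔE = 13.60 × (1/2² − 1/3²) = 1.889 eV.
λ = 1240 / 1.889 = 656 nm.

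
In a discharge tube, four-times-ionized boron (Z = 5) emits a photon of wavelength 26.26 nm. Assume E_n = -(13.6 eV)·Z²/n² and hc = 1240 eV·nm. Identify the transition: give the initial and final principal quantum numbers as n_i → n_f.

n_i = 3, n_f = 2

The photon energy is ΔE = hc/λ = 1240 / 26.26 = 47.22 eV.
With Z = 5, ΔE = 340.0 × (1/n_f² − 1/n_i²), so 1/n_f² − 1/n_i² = 0.1389.
Trying n_f = 2 gives 1/n_i² = 0.1111, i.e. n_i ≈ 3; this pair matches.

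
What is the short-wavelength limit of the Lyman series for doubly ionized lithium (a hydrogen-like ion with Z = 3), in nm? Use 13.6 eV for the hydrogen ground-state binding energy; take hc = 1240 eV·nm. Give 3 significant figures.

The Lyman series has lower level n_f = 1; the series limit corresponds to n_i → ∞.
ΔE_max = 13.6 × 9 / 1² = 122.4 eV.
λ_min = 1240 / 122.4 = 10.1 nm.

10.1 nm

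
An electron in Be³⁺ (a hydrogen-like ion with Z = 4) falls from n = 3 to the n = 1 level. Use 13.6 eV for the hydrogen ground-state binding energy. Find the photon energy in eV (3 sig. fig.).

193 eV

The Bohr energies scale as Z², so for Z = 4: E_n = −217.6/n² eV.
E_3 = −217.6/9 = −24.18 eV and E_1 = −217.6/1 = −217.6 eV.
The photon energy is |E_3 − E_1| = 193 eV.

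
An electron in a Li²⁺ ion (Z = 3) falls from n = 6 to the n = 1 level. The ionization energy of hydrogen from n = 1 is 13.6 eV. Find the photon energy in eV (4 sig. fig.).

The Bohr energies scale as Z², so for Z = 3: E_n = −122.4/n² eV.
E_6 = −122.4/36 = −3.400 eV and E_1 = −122.4/1 = −122.4 eV.
The photon energy is |E_6 − E_1| = 119.0 eV.

119.0 eV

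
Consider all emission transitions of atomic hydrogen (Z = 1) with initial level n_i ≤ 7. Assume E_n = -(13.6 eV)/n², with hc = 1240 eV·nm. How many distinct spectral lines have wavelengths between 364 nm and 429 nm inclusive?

2

Enumerate all n_i → n_f pairs with 1 ≤ n_f < n_i ≤ 7 and compute λ = 1240 / [13.6·1·(1/n_f² − 1/n_i²)].
Lines falling in [364, 429] nm: 7→2 (397.1 nm), 6→2 (410.3 nm).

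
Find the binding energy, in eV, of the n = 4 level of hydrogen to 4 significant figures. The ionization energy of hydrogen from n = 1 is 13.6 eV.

0.8500 eV

E_4 = −13.60/16 = −0.8500 eV, so ionization (to E = 0) requires 0.8500 eV.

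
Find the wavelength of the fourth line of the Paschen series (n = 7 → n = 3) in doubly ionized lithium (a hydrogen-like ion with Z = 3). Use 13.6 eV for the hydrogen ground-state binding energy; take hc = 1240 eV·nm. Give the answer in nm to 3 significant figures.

112 nm

The Paschen series terminates on n_f = 3; the fourth line has n_i = 3+4 = 7.
ΔE = 122.4 × (1/3² − 1/7²) = 11.10 eV.
λ = 1240 / 11.10 = 112 nm.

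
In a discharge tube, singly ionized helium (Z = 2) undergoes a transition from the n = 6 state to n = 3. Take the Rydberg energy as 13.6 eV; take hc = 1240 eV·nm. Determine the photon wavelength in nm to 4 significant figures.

273.5 nm

For Z = 2 the level energies scale as Z², so the effective Rydberg energy is 13.6 × 4 = 54.40 eV.
ΔE = 54.40 × (1/3² − 1/6²) = 54.40 × 0.08333 = 4.533 eV.
λ = hc/ΔE = 1240 / 4.533 = 273.5 nm.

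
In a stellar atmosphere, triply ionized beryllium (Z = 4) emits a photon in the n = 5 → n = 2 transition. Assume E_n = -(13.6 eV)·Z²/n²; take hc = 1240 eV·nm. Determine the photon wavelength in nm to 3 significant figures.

For Z = 4 the level energies scale as Z², so the effective Rydberg energy is 13.6 × 16 = 217.6 eV.
ΔE = 217.6 × (1/2² − 1/5²) = 217.6 × 0.2100 = 45.70 eV.
λ = hc/ΔE = 1240 / 45.70 = 27.1 nm.

27.1 nm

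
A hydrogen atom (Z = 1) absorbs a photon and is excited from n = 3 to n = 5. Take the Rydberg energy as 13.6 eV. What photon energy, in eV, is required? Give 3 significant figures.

E_5 = −13.60/25 = −0.5440 eV and E_3 = −13.60/9 = −1.511 eV.
The photon energy is |E_5 − E_3| = 0.967 eV.

0.967 eV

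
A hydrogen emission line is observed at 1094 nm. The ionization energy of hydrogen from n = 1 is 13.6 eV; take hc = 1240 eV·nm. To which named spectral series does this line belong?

Paschen

ΔE = 1240/1094 = 1.133 eV.
This matches 13.6 × (1/3² − 1/6²), so n_f = 3: the Paschen series.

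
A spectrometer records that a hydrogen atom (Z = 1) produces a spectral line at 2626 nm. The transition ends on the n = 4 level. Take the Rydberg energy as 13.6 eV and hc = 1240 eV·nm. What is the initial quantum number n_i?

The photon energy is ΔE = hc/λ = 1240 / 2626 = 0.4722 eV.
With Z = 1, ΔE = 13.60 × (1/n_f² − 1/n_i²), so 1/n_f² − 1/n_i² = 0.03472.
With n_f = 4: 1/n_i² = 1/16 − 0.03472 = 0.02778, so n_i ≈ 6.00.

n_i = 6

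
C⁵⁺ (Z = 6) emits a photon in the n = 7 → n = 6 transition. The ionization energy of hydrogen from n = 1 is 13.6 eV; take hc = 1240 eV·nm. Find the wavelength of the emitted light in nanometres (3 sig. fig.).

For Z = 6 the level energies scale as Z², so the effective Rydberg energy is 13.6 × 36 = 489.6 eV.
ΔE = 489.6 × (1/6² − 1/7²) = 489.6 × 0.007370 = 3.608 eV.
λ = hc/ΔE = 1240 / 3.608 = 344 nm.

344 nm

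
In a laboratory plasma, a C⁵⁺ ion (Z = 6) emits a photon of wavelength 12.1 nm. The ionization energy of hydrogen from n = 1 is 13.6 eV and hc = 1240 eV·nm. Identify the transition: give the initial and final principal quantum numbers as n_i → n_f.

The photon energy is ΔE = hc/λ = 1240 / 12.1 = 102.5 eV.
With Z = 6, ΔE = 489.6 × (1/n_f² − 1/n_i²), so 1/n_f² − 1/n_i² = 0.2093.
Trying n_f = 2 gives 1/n_i² = 0.04069, i.e. n_i ≈ 5; this pair matches.

n_i = 5, n_f = 2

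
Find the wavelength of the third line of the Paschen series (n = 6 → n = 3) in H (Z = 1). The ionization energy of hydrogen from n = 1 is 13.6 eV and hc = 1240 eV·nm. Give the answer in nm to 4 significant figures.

The Paschen series terminates on n_f = 3; the third line has n_i = 3+3 = 6.
ΔE = 13.60 × (1/3² − 1/6²) = 1.133 eV.
λ = 1240 / 1.133 = 1094 nm.

1094 nm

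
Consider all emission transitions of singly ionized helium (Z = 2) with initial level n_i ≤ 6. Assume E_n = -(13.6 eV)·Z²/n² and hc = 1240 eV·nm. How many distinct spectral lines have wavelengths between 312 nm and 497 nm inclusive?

2

Enumerate all n_i → n_f pairs with 1 ≤ n_f < n_i ≤ 6 and compute λ = 1240 / [13.6·4·(1/n_f² − 1/n_i²)].
Lines falling in [312, 497] nm: 5→3 (320.5 nm), 4→3 (468.9 nm).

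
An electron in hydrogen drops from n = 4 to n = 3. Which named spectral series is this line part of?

The series is set by the lower level: n_f = 3 is the Paschen series.

Paschen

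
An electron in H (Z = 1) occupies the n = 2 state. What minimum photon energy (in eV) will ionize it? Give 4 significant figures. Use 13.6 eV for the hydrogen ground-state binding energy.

3.400 eV

E_2 = −13.60/4 = −3.400 eV, so ionization (to E = 0) requires 3.400 eV.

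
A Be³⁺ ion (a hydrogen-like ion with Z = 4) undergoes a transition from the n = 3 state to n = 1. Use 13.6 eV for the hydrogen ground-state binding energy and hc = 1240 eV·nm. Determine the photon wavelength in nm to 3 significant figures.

For Z = 4 the level energies scale as Z², so the effective Rydberg energy is 13.6 × 16 = 217.6 eV.
ΔE = 217.6 × (1/1² − 1/3²) = 217.6 × 0.8889 = 193.4 eV.
λ = hc/ΔE = 1240 / 193.4 = 6.41 nm.

6.41 nm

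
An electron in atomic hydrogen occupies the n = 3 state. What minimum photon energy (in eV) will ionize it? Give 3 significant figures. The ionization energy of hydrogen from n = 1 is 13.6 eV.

E_3 = −13.60/9 = −1.51 eV, so ionization (to E = 0) requires 1.51 eV.

1.51 eV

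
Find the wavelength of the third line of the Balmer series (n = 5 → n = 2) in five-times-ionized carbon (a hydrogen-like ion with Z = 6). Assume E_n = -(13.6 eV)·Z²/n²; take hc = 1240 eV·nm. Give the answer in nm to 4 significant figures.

The Balmer series terminates on n_f = 2; the third line has n_i = 2+3 = 5.
ΔE = 489.6 × (1/2² − 1/5²) = 102.8 eV.
λ = 1240 / 102.8 = 12.06 nm.

12.06 nm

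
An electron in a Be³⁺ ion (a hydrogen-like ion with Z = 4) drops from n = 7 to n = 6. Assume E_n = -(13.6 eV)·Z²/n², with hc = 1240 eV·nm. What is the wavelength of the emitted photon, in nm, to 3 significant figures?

For Z = 4 the level energies scale as Z², so the effective Rydberg energy is 13.6 × 16 = 217.6 eV.
ΔE = 217.6 × (1/6² − 1/7²) = 217.6 × 0.007370 = 1.604 eV.
λ = hc/ΔE = 1240 / 1.604 = 773 nm.

773 nm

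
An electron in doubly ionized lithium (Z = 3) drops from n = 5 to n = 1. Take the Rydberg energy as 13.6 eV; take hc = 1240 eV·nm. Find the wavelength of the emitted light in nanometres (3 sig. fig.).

10.6 nm

For Z = 3 the level energies scale as Z², so the effective Rydberg energy is 13.6 × 9 = 122.4 eV.
ΔE = 122.4 × (1/1² − 1/5²) = 122.4 × 0.9600 = 117.5 eV.
λ = hc/ΔE = 1240 / 117.5 = 10.6 nm.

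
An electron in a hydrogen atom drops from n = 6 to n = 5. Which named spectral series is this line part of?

The series is set by the lower level: n_f = 5 is the Pfund series.

Pfund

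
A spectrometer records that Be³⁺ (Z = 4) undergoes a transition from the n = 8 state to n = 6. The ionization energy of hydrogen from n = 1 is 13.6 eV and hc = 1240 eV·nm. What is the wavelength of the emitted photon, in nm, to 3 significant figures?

For Z = 4 the level energies scale as Z², so the effective Rydberg energy is 13.6 × 16 = 217.6 eV.
ΔE = 217.6 × (1/6² − 1/8²) = 217.6 × 0.01215 = 2.644 eV.
λ = hc/ΔE = 1240 / 2.644 = 469 nm.

469 nm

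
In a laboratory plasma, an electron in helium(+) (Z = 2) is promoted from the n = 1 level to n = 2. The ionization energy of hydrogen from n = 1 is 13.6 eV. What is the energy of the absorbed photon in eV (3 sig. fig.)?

40.8 eV

The Bohr energies scale as Z², so for Z = 2: E_n = −54.40/n² eV.
E_2 = −54.40/4 = −13.60 eV and E_1 = −54.40/1 = −54.40 eV.
The photon energy is |E_2 − E_1| = 40.8 eV.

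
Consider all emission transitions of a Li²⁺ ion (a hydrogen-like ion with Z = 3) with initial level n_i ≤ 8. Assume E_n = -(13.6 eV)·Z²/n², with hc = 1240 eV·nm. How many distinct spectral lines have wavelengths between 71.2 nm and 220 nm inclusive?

7

Enumerate all n_i → n_f pairs with 1 ≤ n_f < n_i ≤ 8 and compute λ = 1240 / [13.6·9·(1/n_f² − 1/n_i²)].
Lines falling in [71.2, 220] nm: 3→2 (72.94 nm), 8→3 (106.1 nm), 7→3 (111.7 nm), 6→3 (121.6 nm), 5→3 (142.5 nm), 4→3 (208.4 nm), 8→4 (216.1 nm).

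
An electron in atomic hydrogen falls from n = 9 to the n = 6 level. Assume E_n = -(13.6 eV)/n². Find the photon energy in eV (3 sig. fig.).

E_9 = −13.60/81 = −0.1679 eV and E_6 = −13.60/36 = −0.3778 eV.
The photon energy is |E_9 − E_6| = 0.210 eV.

0.210 eV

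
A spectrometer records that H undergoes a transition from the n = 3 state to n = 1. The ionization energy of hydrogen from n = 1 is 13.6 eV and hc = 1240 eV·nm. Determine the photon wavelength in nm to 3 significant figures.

103 nm

ΔE = 13.60 × (1/1² − 1/3²) = 13.60 × 0.8889 = 12.09 eV.
λ = hc/ΔE = 1240 / 12.09 = 103 nm.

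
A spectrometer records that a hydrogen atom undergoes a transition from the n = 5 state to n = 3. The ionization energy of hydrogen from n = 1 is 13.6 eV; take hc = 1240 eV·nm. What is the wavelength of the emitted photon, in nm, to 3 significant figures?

1280 nm

ΔE = 13.60 × (1/3² − 1/5²) = 13.60 × 0.07111 = 0.9671 eV.
λ = hc/ΔE = 1240 / 0.9671 = 1280 nm.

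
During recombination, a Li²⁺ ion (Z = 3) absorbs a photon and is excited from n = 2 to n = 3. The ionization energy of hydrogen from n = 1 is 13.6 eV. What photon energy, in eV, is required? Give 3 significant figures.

The Bohr energies scale as Z², so for Z = 3: E_n = −122.4/n² eV.
E_3 = −122.4/9 = −13.60 eV and E_2 = −122.4/4 = −30.60 eV.
The photon energy is |E_3 − E_2| = 17.0 eV.

17.0 eV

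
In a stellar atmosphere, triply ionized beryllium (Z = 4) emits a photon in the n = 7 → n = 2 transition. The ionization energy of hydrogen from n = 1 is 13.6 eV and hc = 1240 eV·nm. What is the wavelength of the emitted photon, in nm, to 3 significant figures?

For Z = 4 the level energies scale as Z², so the effective Rydberg energy is 13.6 × 16 = 217.6 eV.
ΔE = 217.6 × (1/2² − 1/7²) = 217.6 × 0.2296 = 49.96 eV.
λ = hc/ΔE = 1240 / 49.96 = 24.8 nm.

24.8 nm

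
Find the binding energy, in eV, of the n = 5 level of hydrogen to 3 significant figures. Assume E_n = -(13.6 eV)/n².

0.544 eV

E_5 = −13.60/25 = −0.544 eV, so ionization (to E = 0) requires 0.544 eV.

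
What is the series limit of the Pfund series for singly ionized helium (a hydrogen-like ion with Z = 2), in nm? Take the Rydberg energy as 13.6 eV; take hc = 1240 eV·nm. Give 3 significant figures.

The Pfund series has lower level n_f = 5; the series limit corresponds to n_i → ∞.
ΔE_max = 13.6 × 4 / 5² = 2.176 eV.
λ_min = 1240 / 2.176 = 570 nm.

570 nm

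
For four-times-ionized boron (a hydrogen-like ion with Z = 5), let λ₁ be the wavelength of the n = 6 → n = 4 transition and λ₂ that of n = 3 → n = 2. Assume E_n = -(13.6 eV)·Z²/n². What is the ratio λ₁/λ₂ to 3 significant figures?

λ ∝ 1/ΔE ∝ 1/(1/n_f² − 1/n_i²), and the Z² and hc factors cancel in the ratio.
λ₁/λ₂ = (1/2² − 1/3²)/(1/4² − 1/6²) = 0.1389/0.03472 = 4.00.

4.00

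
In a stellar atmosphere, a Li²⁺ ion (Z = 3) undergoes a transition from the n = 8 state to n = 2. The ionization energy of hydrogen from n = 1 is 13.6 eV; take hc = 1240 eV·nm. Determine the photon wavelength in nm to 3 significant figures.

For Z = 3 the level energies scale as Z², so the effective Rydberg energy is 13.6 × 9 = 122.4 eV.
ΔE = 122.4 × (1/2² − 1/8²) = 122.4 × 0.2344 = 28.69 eV.
λ = hc/ΔE = 1240 / 28.69 = 43.2 nm.

43.2 nm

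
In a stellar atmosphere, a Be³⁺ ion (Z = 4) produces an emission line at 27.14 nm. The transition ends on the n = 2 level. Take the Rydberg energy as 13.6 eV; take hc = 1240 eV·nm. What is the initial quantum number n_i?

The photon energy is ΔE = hc/λ = 1240 / 27.14 = 45.69 eV.
With Z = 4, ΔE = 217.6 × (1/n_f² − 1/n_i²), so 1/n_f² − 1/n_i² = 0.2100.
With n_f = 2: 1/n_i² = 1/4 − 0.2100 = 0.04003, so n_i ≈ 5.00.

n_i = 5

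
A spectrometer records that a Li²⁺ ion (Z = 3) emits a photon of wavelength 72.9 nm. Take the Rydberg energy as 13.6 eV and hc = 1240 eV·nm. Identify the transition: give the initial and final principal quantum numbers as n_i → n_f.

n_i = 3, n_f = 2

The photon energy is ΔE = hc/λ = 1240 / 72.9 = 17.01 eV.
With Z = 3, ΔE = 122.4 × (1/n_f² − 1/n_i²), so 1/n_f² − 1/n_i² = 0.1390.
Trying n_f = 2 gives 1/n_i² = 0.1110, i.e. n_i ≈ 3; this pair matches.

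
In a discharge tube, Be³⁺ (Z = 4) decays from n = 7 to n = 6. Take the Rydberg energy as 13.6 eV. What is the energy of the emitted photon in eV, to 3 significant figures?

The Bohr energies scale as Z², so for Z = 4: E_n = −217.6/n² eV.
E_7 = −217.6/49 = −4.441 eV and E_6 = −217.6/36 = −6.044 eV.
The photon energy is |E_7 − E_6| = 1.60 eV.

1.60 eV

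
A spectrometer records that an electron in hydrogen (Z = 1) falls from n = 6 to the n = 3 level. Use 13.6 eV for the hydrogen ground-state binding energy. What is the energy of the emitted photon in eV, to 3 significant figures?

E_6 = −13.60/36 = −0.3778 eV and E_3 = −13.60/9 = −1.511 eV.
The photon energy is |E_6 − E_3| = 1.13 eV.

1.13 eV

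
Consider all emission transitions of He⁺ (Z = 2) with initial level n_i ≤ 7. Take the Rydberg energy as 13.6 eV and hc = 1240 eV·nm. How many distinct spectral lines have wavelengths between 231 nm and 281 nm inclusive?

Enumerate all n_i → n_f pairs with 1 ≤ n_f < n_i ≤ 7 and compute λ = 1240 / [13.6·4·(1/n_f² − 1/n_i²)].
Lines falling in [231, 281] nm: 7→3 (251.3 nm), 6→3 (273.5 nm).

2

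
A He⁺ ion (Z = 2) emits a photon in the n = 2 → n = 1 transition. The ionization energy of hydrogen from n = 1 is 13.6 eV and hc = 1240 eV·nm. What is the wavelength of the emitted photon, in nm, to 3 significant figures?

For Z = 2 the level energies scale as Z², so the effective Rydberg energy is 13.6 × 4 = 54.40 eV.
ΔE = 54.40 × (1/1² − 1/2²) = 54.40 × 0.7500 = 40.80 eV.
λ = hc/ΔE = 1240 / 40.80 = 30.4 nm.

30.4 nm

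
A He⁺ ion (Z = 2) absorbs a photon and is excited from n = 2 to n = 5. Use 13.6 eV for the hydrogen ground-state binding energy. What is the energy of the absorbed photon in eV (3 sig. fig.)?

The Bohr energies scale as Z², so for Z = 2: E_n = −54.40/n² eV.
E_5 = −54.40/25 = −2.176 eV and E_2 = −54.40/4 = −13.60 eV.
The photon energy is |E_5 − E_2| = 11.4 eV.

11.4 eV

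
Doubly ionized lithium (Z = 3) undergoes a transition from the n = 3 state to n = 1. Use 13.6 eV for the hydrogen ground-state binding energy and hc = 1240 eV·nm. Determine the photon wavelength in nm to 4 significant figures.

11.40 nm

For Z = 3 the level energies scale as Z², so the effective Rydberg energy is 13.6 × 9 = 122.4 eV.
ΔE = 122.4 × (1/1² − 1/3²) = 122.4 × 0.8889 = 108.8 eV.
λ = hc/ΔE = 1240 / 108.8 = 11.40 nm.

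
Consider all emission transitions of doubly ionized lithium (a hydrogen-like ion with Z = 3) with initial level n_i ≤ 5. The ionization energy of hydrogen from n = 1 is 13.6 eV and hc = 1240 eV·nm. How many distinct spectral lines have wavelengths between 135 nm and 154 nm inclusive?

1

Enumerate all n_i → n_f pairs with 1 ≤ n_f < n_i ≤ 5 and compute λ = 1240 / [13.6·9·(1/n_f² − 1/n_i²)].
Lines falling in [135, 154] nm: 5→3 (142.5 nm).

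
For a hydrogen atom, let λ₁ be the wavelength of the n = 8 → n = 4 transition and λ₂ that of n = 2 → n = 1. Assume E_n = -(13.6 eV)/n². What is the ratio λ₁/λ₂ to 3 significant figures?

λ ∝ 1/ΔE ∝ 1/(1/n_f² − 1/n_i²), and the Z² and hc factors cancel in the ratio.
λ₁/λ₂ = (1/1² − 1/2²)/(1/4² − 1/8²) = 0.7500/0.04688 = 16.0.

16.0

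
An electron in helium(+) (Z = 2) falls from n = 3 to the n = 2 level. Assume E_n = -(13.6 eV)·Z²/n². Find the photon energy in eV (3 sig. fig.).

7.56 eV

The Bohr energies scale as Z², so for Z = 2: E_n = −54.40/n² eV.
E_3 = −54.40/9 = −6.044 eV and E_2 = −54.40/4 = −13.60 eV.
The photon energy is |E_3 − E_2| = 7.56 eV.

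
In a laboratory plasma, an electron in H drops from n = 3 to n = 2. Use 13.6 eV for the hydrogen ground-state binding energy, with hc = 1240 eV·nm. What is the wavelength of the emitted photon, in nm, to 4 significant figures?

656.5 nm

ΔE = 13.60 × (1/2² − 1/3²) = 13.60 × 0.1389 = 1.889 eV.
λ = hc/ΔE = 1240 / 1.889 = 656.5 nm.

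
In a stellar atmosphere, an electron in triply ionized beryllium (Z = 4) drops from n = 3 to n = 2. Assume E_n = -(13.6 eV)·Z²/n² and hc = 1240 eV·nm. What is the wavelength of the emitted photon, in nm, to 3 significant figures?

41.0 nm

For Z = 4 the level energies scale as Z², so the effective Rydberg energy is 13.6 × 16 = 217.6 eV.
ΔE = 217.6 × (1/2² − 1/3²) = 217.6 × 0.1389 = 30.22 eV.
λ = hc/ΔE = 1240 / 30.22 = 41.0 nm.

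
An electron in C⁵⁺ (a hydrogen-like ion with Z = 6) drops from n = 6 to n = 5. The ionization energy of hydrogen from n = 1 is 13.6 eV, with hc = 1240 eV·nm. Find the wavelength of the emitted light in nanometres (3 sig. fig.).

207 nm

For Z = 6 the level energies scale as Z², so the effective Rydberg energy is 13.6 × 36 = 489.6 eV.
ΔE = 489.6 × (1/5² − 1/6²) = 489.6 × 0.01222 = 5.984 eV.
λ = hc/ΔE = 1240 / 5.984 = 207 nm.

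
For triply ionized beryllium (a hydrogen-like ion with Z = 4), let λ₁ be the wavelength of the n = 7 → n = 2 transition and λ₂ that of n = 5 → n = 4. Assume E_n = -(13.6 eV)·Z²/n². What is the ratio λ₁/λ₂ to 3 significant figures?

0.0980

λ ∝ 1/ΔE ∝ 1/(1/n_f² − 1/n_i²), and the Z² and hc factors cancel in the ratio.
λ₁/λ₂ = (1/4² − 1/5²)/(1/2² − 1/7²) = 0.02250/0.2296 = 0.0980.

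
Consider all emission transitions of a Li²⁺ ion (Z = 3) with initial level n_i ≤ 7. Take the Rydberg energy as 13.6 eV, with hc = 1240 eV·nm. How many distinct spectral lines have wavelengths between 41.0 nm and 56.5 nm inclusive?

Enumerate all n_i → n_f pairs with 1 ≤ n_f < n_i ≤ 7 and compute λ = 1240 / [13.6·9·(1/n_f² − 1/n_i²)].
Lines falling in [41.0, 56.5] nm: 7→2 (44.12 nm), 6→2 (45.59 nm), 5→2 (48.24 nm), 4→2 (54.03 nm).

4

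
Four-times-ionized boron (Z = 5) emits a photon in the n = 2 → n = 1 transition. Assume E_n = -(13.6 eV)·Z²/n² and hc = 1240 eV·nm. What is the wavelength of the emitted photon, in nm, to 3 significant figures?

For Z = 5 the level energies scale as Z², so the effective Rydberg energy is 13.6 × 25 = 340.0 eV.
ΔE = 340.0 × (1/1² − 1/2²) = 340.0 × 0.7500 = 255.0 eV.
λ = hc/ΔE = 1240 / 255.0 = 4.86 nm.

4.86 nm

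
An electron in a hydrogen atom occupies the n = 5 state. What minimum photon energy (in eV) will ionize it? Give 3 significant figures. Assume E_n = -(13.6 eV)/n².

0.544 eV

E_5 = −13.60/25 = −0.544 eV, so ionization (to E = 0) requires 0.544 eV.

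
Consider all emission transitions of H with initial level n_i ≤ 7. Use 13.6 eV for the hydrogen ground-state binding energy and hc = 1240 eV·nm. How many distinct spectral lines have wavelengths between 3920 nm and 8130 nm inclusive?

Enumerate all n_i → n_f pairs with 1 ≤ n_f < n_i ≤ 7 and compute λ = 1240 / [13.6·1·(1/n_f² − 1/n_i²)].
Lines falling in [3920, 8130] nm: 5→4 (4052 nm), 7→5 (4654 nm), 6→5 (7460 nm).

3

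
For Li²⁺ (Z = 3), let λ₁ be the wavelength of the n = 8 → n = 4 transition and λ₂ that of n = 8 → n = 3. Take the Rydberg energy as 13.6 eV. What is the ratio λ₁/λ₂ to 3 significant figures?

λ ∝ 1/ΔE ∝ 1/(1/n_f² − 1/n_i²), and the Z² and hc factors cancel in the ratio.
λ₁/λ₂ = (1/3² − 1/8²)/(1/4² − 1/8²) = 0.09549/0.04688 = 2.04.

2.04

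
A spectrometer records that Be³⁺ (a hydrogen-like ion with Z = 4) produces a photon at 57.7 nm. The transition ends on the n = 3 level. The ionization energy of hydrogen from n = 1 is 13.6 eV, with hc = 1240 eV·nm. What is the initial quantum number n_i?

The photon energy is ΔE = hc/λ = 1240 / 57.7 = 21.49 eV.
With Z = 4, ΔE = 217.6 × (1/n_f² − 1/n_i²), so 1/n_f² − 1/n_i² = 0.09876.
With n_f = 3: 1/n_i² = 1/9 − 0.09876 = 0.01235, so n_i ≈ 9.00.

n_i = 9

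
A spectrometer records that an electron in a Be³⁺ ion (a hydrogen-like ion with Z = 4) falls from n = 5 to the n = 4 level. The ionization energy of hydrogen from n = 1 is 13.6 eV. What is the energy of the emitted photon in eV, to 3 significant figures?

The Bohr energies scale as Z², so for Z = 4: E_n = −217.6/n² eV.
E_5 = −217.6/25 = −8.704 eV and E_4 = −217.6/16 = −13.60 eV.
The photon energy is |E_5 − E_4| = 4.90 eV.

4.90 eV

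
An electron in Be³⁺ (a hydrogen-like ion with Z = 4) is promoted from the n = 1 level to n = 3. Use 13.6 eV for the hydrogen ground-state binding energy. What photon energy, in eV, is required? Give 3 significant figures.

193 eV

The Bohr energies scale as Z², so for Z = 4: E_n = −217.6/n² eV.
E_3 = −217.6/9 = −24.18 eV and E_1 = −217.6/1 = −217.6 eV.
The photon energy is |E_3 − E_1| = 193 eV.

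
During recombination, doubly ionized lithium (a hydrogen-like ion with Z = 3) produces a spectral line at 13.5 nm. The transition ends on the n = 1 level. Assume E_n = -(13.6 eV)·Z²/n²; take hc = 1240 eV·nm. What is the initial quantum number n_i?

The photon energy is ΔE = hc/λ = 1240 / 13.5 = 91.85 eV.
With Z = 3, ΔE = 122.4 × (1/n_f² − 1/n_i²), so 1/n_f² − 1/n_i² = 0.7504.
With n_f = 1: 1/n_i² = 1/1 − 0.7504 = 0.2496, so n_i ≈ 2.00.

n_i = 2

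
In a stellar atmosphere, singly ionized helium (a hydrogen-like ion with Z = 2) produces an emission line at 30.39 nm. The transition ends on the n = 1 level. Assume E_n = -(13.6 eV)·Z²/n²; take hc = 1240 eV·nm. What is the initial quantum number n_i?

The photon energy is ΔE = hc/λ = 1240 / 30.39 = 40.80 eV.
With Z = 2, ΔE = 54.40 × (1/n_f² − 1/n_i²), so 1/n_f² − 1/n_i² = 0.7501.
With n_f = 1: 1/n_i² = 1/1 − 0.7501 = 0.2499, so n_i ≈ 2.00.

n_i = 2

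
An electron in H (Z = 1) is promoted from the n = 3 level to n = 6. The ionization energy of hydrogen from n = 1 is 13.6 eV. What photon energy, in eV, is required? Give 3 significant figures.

1.13 eV

E_6 = −13.60/36 = −0.3778 eV and E_3 = −13.60/9 = −1.511 eV.
The photon energy is |E_6 − E_3| = 1.13 eV.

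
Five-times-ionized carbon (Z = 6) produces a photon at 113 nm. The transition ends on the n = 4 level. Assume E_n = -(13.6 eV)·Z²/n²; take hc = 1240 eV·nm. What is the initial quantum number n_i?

The photon energy is ΔE = hc/λ = 1240 / 113 = 10.97 eV.
With Z = 6, ΔE = 489.6 × (1/n_f² − 1/n_i²), so 1/n_f² − 1/n_i² = 0.02241.
With n_f = 4: 1/n_i² = 1/16 − 0.02241 = 0.04009, so n_i ≈ 4.99.

n_i = 5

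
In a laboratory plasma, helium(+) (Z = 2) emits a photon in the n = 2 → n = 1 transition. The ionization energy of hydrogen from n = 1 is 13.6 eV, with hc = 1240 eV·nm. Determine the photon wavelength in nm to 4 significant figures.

30.39 nm

For Z = 2 the level energies scale as Z², so the effective Rydberg energy is 13.6 × 4 = 54.40 eV.
ΔE = 54.40 × (1/1² − 1/2²) = 54.40 × 0.7500 = 40.80 eV.
λ = hc/ΔE = 1240 / 40.80 = 30.39 nm.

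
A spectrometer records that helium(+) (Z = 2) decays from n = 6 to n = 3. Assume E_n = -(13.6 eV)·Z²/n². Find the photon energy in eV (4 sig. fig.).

The Bohr energies scale as Z², so for Z = 2: E_n = −54.40/n² eV.
E_6 = −54.40/36 = −1.511 eV and E_3 = −54.40/9 = −6.044 eV.
The photon energy is |E_6 − E_3| = 4.533 eV.

4.533 eV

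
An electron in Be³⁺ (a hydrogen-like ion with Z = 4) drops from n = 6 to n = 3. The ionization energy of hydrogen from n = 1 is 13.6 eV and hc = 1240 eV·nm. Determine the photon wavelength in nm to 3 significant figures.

For Z = 4 the level energies scale as Z², so the effective Rydberg energy is 13.6 × 16 = 217.6 eV.
ΔE = 217.6 × (1/3² − 1/6²) = 217.6 × 0.08333 = 18.13 eV.
λ = hc/ΔE = 1240 / 18.13 = 68.4 nm.

68.4 nm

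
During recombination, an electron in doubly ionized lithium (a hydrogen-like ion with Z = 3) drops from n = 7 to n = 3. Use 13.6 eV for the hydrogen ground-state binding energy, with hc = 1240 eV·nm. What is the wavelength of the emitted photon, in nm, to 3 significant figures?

112 nm

For Z = 3 the level energies scale as Z², so the effective Rydberg energy is 13.6 × 9 = 122.4 eV.
ΔE = 122.4 × (1/3² − 1/7²) = 122.4 × 0.09070 = 11.10 eV.
λ = hc/ΔE = 1240 / 11.10 = 112 nm.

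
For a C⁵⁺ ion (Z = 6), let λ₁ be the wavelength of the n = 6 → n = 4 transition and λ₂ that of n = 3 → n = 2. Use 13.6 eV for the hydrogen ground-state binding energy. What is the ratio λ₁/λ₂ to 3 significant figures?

λ ∝ 1/ΔE ∝ 1/(1/n_f² − 1/n_i²), and the Z² and hc factors cancel in the ratio.
λ₁/λ₂ = (1/2² − 1/3²)/(1/4² − 1/6²) = 0.1389/0.03472 = 4.00.

4.00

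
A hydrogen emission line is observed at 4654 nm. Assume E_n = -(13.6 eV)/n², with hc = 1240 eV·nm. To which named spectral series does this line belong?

ΔE = 1240/4654 = 0.2664 eV.
This matches 13.6 × (1/5² − 1/7²), so n_f = 5: the Pfund series.

Pfund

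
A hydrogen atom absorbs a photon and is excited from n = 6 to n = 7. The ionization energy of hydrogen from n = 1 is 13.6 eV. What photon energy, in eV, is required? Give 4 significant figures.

E_7 = −13.60/49 = −0.2776 eV and E_6 = −13.60/36 = −0.3778 eV.
The photon energy is |E_7 − E_6| = 0.1002 eV.

0.1002 eV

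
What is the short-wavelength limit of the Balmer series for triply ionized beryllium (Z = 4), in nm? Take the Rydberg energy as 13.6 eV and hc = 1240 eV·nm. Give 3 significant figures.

22.8 nm

The Balmer series has lower level n_f = 2; the series limit corresponds to n_i → ∞.
ΔE_max = 13.6 × 16 / 2² = 54.40 eV.
λ_min = 1240 / 54.40 = 22.8 nm.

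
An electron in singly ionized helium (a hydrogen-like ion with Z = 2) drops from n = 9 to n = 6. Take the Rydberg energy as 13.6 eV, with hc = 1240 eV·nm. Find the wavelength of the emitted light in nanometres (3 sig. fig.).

For Z = 2 the level energies scale as Z², so the effective Rydberg energy is 13.6 × 4 = 54.40 eV.
ΔE = 54.40 × (1/6² − 1/9²) = 54.40 × 0.01543 = 0.8395 eV.
λ = hc/ΔE = 1240 / 0.8395 = 1480 nm.

1480 nm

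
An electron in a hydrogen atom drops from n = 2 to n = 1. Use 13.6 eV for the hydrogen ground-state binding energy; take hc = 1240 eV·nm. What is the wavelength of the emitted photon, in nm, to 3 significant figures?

ΔE = 13.60 × (1/1² − 1/2²) = 13.60 × 0.7500 = 10.20 eV.
λ = hc/ΔE = 1240 / 10.20 = 122 nm.

122 nm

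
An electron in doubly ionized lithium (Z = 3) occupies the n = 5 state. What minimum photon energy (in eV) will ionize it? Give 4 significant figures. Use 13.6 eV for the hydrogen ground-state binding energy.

E_n = −13.6 Z²/n² = −122.4/n² eV for Z = 3.
E_5 = −122.4/25 = −4.896 eV, so ionization (to E = 0) requires 4.896 eV.

4.896 eV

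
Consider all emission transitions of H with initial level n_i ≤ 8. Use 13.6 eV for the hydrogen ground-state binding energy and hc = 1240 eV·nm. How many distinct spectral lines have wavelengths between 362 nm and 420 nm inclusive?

3

Enumerate all n_i → n_f pairs with 1 ≤ n_f < n_i ≤ 8 and compute λ = 1240 / [13.6·1·(1/n_f² − 1/n_i²)].
Lines falling in [362, 420] nm: 8→2 (389.0 nm), 7→2 (397.1 nm), 6→2 (410.3 nm).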